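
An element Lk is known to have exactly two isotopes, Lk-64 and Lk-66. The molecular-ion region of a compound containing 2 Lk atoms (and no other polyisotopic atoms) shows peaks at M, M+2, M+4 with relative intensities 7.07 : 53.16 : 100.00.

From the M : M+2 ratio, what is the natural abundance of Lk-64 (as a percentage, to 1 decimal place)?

21.0%

If p is the fraction of Lk that is Lk-64, then I(M+2)/I(M) = [C(2,1)·p^1·(1−p)] / p^2 = 2·(1−p)/p = 53.16/7.07 = 7.5191
(1−p)/p = 7.5191/2 = 3.7595  ⇒  p = 1/(1 + 3.7595) = 0.2101
Lk-64: 21.0%, Lk-66: 79.0%.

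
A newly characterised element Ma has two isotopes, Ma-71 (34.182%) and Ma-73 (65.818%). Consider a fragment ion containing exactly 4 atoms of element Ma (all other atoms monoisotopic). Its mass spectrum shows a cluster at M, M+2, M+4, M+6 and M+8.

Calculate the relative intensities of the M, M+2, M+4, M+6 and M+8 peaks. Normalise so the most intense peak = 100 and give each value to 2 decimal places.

3.50 : 26.97 : 77.90 : 100.00 : 48.14

Each Ma atom is independently Ma-71 (p = 0.34182) or Ma-73 (q = 0.65818); the cluster is the binomial expansion (p + q)^4.
P(M) = 0.34182^4 = 0.013652
P(M+2) = 4 × 0.34182^3 × 0.65818^1 = 0.105147
P(M+4) = 6 × 0.34182^2 × 0.65818^2 = 0.303694
P(M+6) = 4 × 0.34182^1 × 0.65818^3 = 0.389845
P(M+8) = 0.65818^4 = 0.187663
The M+6 peak is largest (0.389845); scaling to 100 gives 3.50 : 26.97 : 77.90 : 100.00 : 48.14.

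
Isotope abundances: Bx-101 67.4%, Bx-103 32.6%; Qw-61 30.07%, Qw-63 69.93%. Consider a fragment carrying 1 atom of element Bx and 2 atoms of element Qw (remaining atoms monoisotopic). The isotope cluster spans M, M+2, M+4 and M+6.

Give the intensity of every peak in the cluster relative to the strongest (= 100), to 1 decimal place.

Element Bx pattern (n=1): 0.6740 : 0.3260
Element Qw pattern (n=2): 0.09042049 : 0.42055902 : 0.48902049
Convolve the two distributions (both contribute in 2-u steps):
  M: 0.6740×0.09042049 = 0.060943
  M+2: 0.6740×0.42055902 + 0.3260×0.09042049 = 0.312934
  M+4: 0.6740×0.48902049 + 0.3260×0.42055902 = 0.466702
  M+6: 0.3260×0.48902049 = 0.159421
Scale to base peak (0.466702) = 100: 13.1 : 67.1 : 100.0 : 34.2

13.1 : 67.1 : 100.0 : 34.2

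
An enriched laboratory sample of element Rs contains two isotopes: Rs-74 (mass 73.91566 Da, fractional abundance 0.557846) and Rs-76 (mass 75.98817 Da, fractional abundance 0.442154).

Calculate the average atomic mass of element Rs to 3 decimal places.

74.832 Da

The abundance-weighted mean is 0.557846 × 73.91566 + 0.442154 × 75.98817
= 41.233555 + 33.598473 = 74.832028 Da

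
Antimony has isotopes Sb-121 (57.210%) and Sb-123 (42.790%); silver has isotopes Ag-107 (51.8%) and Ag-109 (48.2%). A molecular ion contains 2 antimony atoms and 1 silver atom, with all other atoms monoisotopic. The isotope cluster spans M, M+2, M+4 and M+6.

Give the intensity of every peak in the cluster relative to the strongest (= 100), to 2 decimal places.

41.21 : 100.00 : 80.42 : 21.45

Antimony pattern (n=2): 0.32729841 : 0.48960318 : 0.18309841
Silver pattern (n=1): 0.5180 : 0.4820
Convolve the two distributions (both contribute in 2-u steps):
  M: 0.32729841×0.5180 = 0.169541
  M+2: 0.32729841×0.4820 + 0.48960318×0.5180 = 0.411372
  M+4: 0.48960318×0.4820 + 0.18309841×0.5180 = 0.330834
  M+6: 0.18309841×0.4820 = 0.088253
Scale to base peak (0.411372) = 100: 41.21 : 100.00 : 80.42 : 21.45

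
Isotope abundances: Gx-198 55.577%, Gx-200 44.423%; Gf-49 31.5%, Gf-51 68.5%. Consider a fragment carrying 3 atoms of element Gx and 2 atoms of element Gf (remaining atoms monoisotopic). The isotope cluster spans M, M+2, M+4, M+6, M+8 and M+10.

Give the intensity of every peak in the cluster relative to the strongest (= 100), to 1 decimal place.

5.0 : 33.4 : 84.6 : 100.0 : 55.9 : 12.0

Element Gx pattern (n=3): 0.1716664 : 0.41164168 : 0.32902744 : 0.08766448
Element Gf pattern (n=2): 0.099225 : 0.43155 : 0.469225
Convolve the two distributions (both contribute in 2-u steps):
  M: 0.1716664×0.099225 = 0.017034
  M+2: 0.1716664×0.43155 + 0.41164168×0.099225 = 0.114928
  M+4: 0.1716664×0.469225 + 0.41164168×0.43155 + 0.32902744×0.099225 = 0.290842
  M+6: 0.41164168×0.469225 + 0.32902744×0.43155 + 0.08766448×0.099225 = 0.343843
  M+8: 0.32902744×0.469225 + 0.08766448×0.43155 = 0.192220
  M+10: 0.08766448×0.469225 = 0.041134
Scale to base peak (0.343843) = 100: 5.0 : 33.4 : 84.6 : 100.0 : 55.9 : 12.0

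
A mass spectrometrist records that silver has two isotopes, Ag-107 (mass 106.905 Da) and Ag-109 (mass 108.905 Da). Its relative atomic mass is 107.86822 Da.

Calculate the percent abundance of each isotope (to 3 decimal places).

Writing the weighted mean with unknown fraction x of Ag-107:
106.905·x + 108.905·(1 − x) = 107.86822
(106.905 − 108.905)·x = 107.86822 − 108.905
x = -1.03678 / -2.000 = 0.51839 → 51.839% Ag-107, 48.161% Ag-109.

Ag-107: 51.839%, Ag-109: 48.161%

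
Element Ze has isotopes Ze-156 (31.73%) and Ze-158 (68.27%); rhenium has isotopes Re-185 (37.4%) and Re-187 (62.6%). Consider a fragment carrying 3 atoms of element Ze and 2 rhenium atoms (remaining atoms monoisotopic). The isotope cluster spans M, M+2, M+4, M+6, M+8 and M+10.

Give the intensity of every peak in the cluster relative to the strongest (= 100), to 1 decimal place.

1.3 : 13.2 : 51.4 : 100.0 : 96.9 : 37.4

Element Ze pattern (n=3): 0.03194554 : 0.20620125 : 0.44366088 : 0.31819233
Rhenium pattern (n=2): 0.139876 : 0.468248 : 0.391876
Convolve the two distributions (both contribute in 2-u steps):
  M: 0.03194554×0.139876 = 0.004468
  M+2: 0.03194554×0.468248 + 0.20620125×0.139876 = 0.043801
  M+4: 0.03194554×0.391876 + 0.20620125×0.468248 + 0.44366088×0.139876 = 0.171130
  M+6: 0.20620125×0.391876 + 0.44366088×0.468248 + 0.31819233×0.139876 = 0.333056
  M+8: 0.44366088×0.391876 + 0.31819233×0.468248 = 0.322853
  M+10: 0.31819233×0.391876 = 0.124692
Scale to base peak (0.333056) = 100: 1.3 : 13.2 : 51.4 : 100.0 : 96.9 : 37.4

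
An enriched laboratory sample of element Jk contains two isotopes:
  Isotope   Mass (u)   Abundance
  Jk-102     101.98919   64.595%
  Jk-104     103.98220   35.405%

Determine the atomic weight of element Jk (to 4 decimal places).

The abundance-weighted mean is 0.64595 × 101.98919 + 0.35405 × 103.98220
= 65.879917 + 36.814898 = 102.694815 u

102.6948 u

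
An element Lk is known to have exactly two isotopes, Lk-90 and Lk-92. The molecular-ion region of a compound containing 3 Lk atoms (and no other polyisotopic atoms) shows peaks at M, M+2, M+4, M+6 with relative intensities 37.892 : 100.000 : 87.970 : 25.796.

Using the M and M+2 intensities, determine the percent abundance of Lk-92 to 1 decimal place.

If p is the fraction of Lk that is Lk-90, then I(M+2)/I(M) = [C(3,1)·p^2·(1−p)] / p^3 = 3·(1−p)/p = 100.000/37.892 = 2.6391
(1−p)/p = 2.6391/3 = 0.8797  ⇒  p = 1/(1 + 0.8797) = 0.5320
Lk-90: 53.2%, Lk-92: 46.8%.

46.8%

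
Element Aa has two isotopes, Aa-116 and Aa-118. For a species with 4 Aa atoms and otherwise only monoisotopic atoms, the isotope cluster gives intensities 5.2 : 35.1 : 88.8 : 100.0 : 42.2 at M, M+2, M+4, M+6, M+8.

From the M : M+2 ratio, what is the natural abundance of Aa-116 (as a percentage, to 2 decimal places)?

Write p for the Aa-116 fraction. I(M+2)/I(M) = [C(4,1)·p^3·(1−p)] / p^4 = 4·(1−p)/p = 35.1/5.2 = 6.7500
(1−p)/p = 6.7500/4 = 1.6875  ⇒  p = 1/(1 + 1.6875) = 0.3721
Aa-116: 37.21%, Aa-118: 62.79%.

37.21%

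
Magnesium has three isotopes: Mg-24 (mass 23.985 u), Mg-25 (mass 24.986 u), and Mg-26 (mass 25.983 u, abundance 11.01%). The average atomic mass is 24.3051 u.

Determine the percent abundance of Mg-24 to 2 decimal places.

78.99%

Let x and y be the fractions of Mg-24 and Mg-25. Then x + y = 1 − 0.1101 = 0.8899 and 23.985x + 24.986y = 24.3051 − 0.1101×25.983 = 21.4443717.
Substituting: 23.985x + 24.986(0.8899 − x) = 21.4443717
(23.985 − 24.986)x = -0.7906697  ⇒  x = 0.78988, y = 0.10002
Mg-24: 78.99%, Mg-25: 10.00%.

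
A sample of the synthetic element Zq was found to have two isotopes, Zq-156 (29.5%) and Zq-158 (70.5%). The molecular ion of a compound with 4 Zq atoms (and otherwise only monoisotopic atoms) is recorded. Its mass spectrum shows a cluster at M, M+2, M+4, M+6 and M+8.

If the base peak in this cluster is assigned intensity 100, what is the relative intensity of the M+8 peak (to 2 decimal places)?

59.75

(0.295 + 0.705)^4 gives M 0.0076, M+2 0.0724, M+4 0.2595, M+6 0.4135, M+8 0.2470; the largest is M+6.
P(M+6) = C(4,3) × 0.295^1 × 0.705^3 = 4 × 0.2950 × 0.35040263 = 0.413475 (base)
P(M+8) = C(4,4) × 0.295^0 × 0.705^4 = 1 × 1.0000 × 0.24703385 = 0.247034
Relative intensity = 0.247034 / 0.413475 × 100 = 59.75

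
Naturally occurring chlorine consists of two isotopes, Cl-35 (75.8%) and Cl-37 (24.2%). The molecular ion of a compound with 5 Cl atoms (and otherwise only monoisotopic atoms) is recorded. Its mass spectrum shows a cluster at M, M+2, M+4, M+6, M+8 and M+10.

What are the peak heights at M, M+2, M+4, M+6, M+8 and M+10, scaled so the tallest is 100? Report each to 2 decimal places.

Each Cl atom is independently Cl-35 (p = 0.758) or Cl-37 (q = 0.242); the cluster is the binomial expansion (p + q)^5.
P(M) = 0.758^5 = 0.250234
P(M+2) = 5 × 0.758^4 × 0.242^1 = 0.399450
P(M+4) = 10 × 0.758^3 × 0.242^2 = 0.255058
P(M+6) = 10 × 0.758^2 × 0.242^3 = 0.081430
P(M+8) = 5 × 0.758^1 × 0.242^4 = 0.012999
P(M+10) = 0.242^5 = 0.000830
The M+2 peak is largest (0.399450); scaling to 100 gives 62.64 : 100.00 : 63.85 : 20.39 : 3.25 : 0.21.

62.64 : 100.00 : 63.85 : 20.39 : 3.25 : 0.21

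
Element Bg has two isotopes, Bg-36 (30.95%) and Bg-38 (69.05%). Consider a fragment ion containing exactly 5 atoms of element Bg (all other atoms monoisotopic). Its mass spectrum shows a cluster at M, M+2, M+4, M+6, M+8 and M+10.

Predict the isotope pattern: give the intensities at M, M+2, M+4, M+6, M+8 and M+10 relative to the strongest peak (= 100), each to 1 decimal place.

0.8 : 9.0 : 40.2 : 89.6 : 100.0 : 44.6

Expanding (0.3095 + 0.6905)^5:
P(M) = 0.3095^5 = 0.002840
P(M+2) = 5 × 0.3095^4 × 0.6905^1 = 0.031679
P(M+4) = 10 × 0.3095^3 × 0.6905^2 = 0.141354
P(M+6) = 10 × 0.3095^2 × 0.6905^3 = 0.315364
P(M+8) = 5 × 0.3095^1 × 0.6905^4 = 0.351792
P(M+10) = 0.6905^5 = 0.156971
The M+8 peak is largest (0.351792); scaling to 100 gives 0.8 : 9.0 : 40.2 : 89.6 : 100.0 : 44.6.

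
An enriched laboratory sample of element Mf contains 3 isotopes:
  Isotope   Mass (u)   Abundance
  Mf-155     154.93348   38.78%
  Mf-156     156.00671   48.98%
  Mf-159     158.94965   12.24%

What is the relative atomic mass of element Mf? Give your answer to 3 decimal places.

155.951 u

Ar = Σ fᵢ·mᵢ = 0.3878 × 154.93348 + 0.4898 × 156.00671 + 0.1224 × 158.94965
= 60.083204 + 76.412087 + 19.455437 = 155.950728 u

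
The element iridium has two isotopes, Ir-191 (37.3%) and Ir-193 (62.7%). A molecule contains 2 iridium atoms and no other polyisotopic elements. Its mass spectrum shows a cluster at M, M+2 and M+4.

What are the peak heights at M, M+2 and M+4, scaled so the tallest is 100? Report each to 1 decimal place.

Expanding (0.373 + 0.627)^2:
P(M) = 0.373^2 = 0.139129
P(M+2) = 2 × 0.373^1 × 0.627^1 = 0.467742
P(M+4) = 0.627^2 = 0.393129
The M+2 peak is largest (0.467742); scaling to 100 gives 29.7 : 100.0 : 84.0.

29.7 : 100.0 : 84.0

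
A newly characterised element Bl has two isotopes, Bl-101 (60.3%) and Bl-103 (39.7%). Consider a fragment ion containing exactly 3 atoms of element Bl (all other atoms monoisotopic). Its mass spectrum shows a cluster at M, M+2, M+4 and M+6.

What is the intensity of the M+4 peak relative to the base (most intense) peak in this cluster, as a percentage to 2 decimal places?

65.84%

Term probabilities: M 0.2193, M+2 0.4331, M+4 0.2851, M+6 0.0626. Base peak = M+2.
P(M+2) = C(3,1) × 0.603^2 × 0.397^1 = 3 × 0.363609 × 0.3970 = 0.433058 (base)
P(M+4) = C(3,2) × 0.603^1 × 0.397^2 = 3 × 0.6030 × 0.157609 = 0.285115
Relative intensity = 0.285115 / 0.433058 × 100 = 65.84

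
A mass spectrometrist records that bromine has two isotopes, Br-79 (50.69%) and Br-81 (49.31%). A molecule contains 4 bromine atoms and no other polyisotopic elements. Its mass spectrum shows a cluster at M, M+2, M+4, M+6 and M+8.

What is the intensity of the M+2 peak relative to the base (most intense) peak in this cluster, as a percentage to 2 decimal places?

(0.5069 + 0.4931)^4 gives M 0.0660, M+2 0.2569, M+4 0.3749, M+6 0.2431, M+8 0.0591; the largest is M+4.
P(M+4) = C(4,2) × 0.5069^2 × 0.4931^2 = 6 × 0.25694761 × 0.24314761 = 0.374857 (base)
P(M+2) = C(4,1) × 0.5069^3 × 0.4931^1 = 4 × 0.13024674 × 0.4931 = 0.256899
Relative intensity = 0.256899 / 0.374857 × 100 = 68.53

68.53%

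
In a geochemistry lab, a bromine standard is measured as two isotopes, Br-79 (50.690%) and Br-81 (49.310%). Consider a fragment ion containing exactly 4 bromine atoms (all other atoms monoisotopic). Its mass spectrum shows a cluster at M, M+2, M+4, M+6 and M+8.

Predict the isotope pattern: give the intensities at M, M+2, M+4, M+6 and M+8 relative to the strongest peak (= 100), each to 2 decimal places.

17.61 : 68.53 : 100.00 : 64.85 : 15.77

Expanding (0.50690 + 0.49310)^4:
P(M) = 0.50690^4 = 0.066022
P(M+2) = 4 × 0.50690^3 × 0.49310^1 = 0.256899
P(M+4) = 6 × 0.50690^2 × 0.49310^2 = 0.374857
P(M+6) = 4 × 0.50690^1 × 0.49310^3 = 0.243101
P(M+8) = 0.49310^4 = 0.059121
The M+4 peak is largest (0.374857); scaling to 100 gives 17.61 : 68.53 : 100.00 : 64.85 : 15.77.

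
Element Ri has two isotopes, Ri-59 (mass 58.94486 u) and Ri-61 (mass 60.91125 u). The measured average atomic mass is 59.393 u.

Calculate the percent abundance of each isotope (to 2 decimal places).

Ri-59: 77.21%, Ri-61: 22.79%

With x = fraction of Ri-59 (so Ri-61 is 1 − x):
58.94486·x + 60.91125·(1 − x) = 59.393
(58.94486 − 60.91125)·x = 59.393 − 60.91125
x = -1.51825 / -1.96639 = 0.77210 → 77.21% Ri-59, 22.79% Ri-61.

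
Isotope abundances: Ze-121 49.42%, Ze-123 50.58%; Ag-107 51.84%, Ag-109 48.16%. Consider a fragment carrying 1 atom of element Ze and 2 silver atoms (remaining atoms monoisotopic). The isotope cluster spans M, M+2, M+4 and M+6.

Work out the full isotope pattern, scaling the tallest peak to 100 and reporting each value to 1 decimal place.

Element Ze pattern (n=1): 0.4942 : 0.5058
Silver pattern (n=2): 0.26873856 : 0.49932288 : 0.23193856
Convolve the two distributions (both contribute in 2-u steps):
  M: 0.4942×0.26873856 = 0.132811
  M+2: 0.4942×0.49932288 + 0.5058×0.26873856 = 0.382693
  M+4: 0.4942×0.23193856 + 0.5058×0.49932288 = 0.367182
  M+6: 0.5058×0.23193856 = 0.117315
Scale to base peak (0.382693) = 100: 34.7 : 100.0 : 95.9 : 30.7

34.7 : 100.0 : 95.9 : 30.7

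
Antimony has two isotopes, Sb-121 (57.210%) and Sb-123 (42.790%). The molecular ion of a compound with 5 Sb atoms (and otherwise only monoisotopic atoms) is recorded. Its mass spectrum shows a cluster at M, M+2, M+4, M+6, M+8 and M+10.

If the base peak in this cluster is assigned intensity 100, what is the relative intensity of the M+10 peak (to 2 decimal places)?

Binomial terms of (0.57210 + 0.42790)^5: M 0.0613, M+2 0.2292, M+4 0.3428, M+6 0.2564, M+8 0.0959, M+10 0.0143 → M+4 is the base peak.
P(M+4) = C(5,2) × 0.57210^3 × 0.42790^2 = 10 × 0.18724742 × 0.18309841 = 0.342847 (base)
P(M+10) = C(5,5) × 0.57210^0 × 0.42790^5 = 1 × 1.0000 × 0.01434536 = 0.014345
Relative intensity = 0.014345 / 0.342847 × 100 = 4.18

4.18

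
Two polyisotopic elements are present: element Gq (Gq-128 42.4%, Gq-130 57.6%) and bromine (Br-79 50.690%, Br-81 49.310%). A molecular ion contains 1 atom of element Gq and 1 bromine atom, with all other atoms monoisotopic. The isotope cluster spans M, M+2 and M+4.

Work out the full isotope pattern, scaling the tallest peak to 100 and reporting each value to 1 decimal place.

Element Gq pattern (n=1): 0.4240 : 0.5760
Bromine pattern (n=1): 0.5069 : 0.4931
Convolve the two distributions (both contribute in 2-u steps):
  M: 0.4240×0.5069 = 0.214926
  M+2: 0.4240×0.4931 + 0.5760×0.5069 = 0.501049
  M+4: 0.5760×0.4931 = 0.284026
Scale to base peak (0.501049) = 100: 42.9 : 100.0 : 56.7

42.9 : 100.0 : 56.7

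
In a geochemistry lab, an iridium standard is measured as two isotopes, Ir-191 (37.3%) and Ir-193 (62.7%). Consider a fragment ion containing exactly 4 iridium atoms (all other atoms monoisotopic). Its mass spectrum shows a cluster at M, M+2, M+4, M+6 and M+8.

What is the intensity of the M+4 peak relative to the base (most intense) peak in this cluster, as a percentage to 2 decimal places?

89.23%

(0.373 + 0.627)^4 gives M 0.0194, M+2 0.1302, M+4 0.3282, M+6 0.3678, M+8 0.1546; the largest is M+6.
P(M+6) = C(4,3) × 0.373^1 × 0.627^3 = 4 × 0.3730 × 0.24649188 = 0.367766 (base)
P(M+4) = C(4,2) × 0.373^2 × 0.627^2 = 6 × 0.139129 × 0.393129 = 0.328174
Relative intensity = 0.328174 / 0.367766 × 100 = 89.23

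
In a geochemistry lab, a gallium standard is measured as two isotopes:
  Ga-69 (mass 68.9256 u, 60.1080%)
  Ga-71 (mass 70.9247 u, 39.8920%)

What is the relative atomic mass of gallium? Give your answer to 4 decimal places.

The abundance-weighted mean is 0.601080 × 68.9256 + 0.398920 × 70.9247
= 41.42980 + 28.29328 = 69.72308 u

69.7231 u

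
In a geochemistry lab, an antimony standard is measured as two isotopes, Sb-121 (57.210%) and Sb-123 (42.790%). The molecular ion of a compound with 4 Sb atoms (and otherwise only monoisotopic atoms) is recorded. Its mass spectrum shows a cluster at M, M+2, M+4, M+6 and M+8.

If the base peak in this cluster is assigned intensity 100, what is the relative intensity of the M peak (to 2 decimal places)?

29.79

(0.57210 + 0.42790)^4 gives M 0.1071, M+2 0.3205, M+4 0.3596, M+6 0.1793, M+8 0.0335; the largest is M+4.
P(M+4) = C(4,2) × 0.57210^2 × 0.42790^2 = 6 × 0.32729841 × 0.18309841 = 0.359567 (base)
P(M) = C(4,0) × 0.57210^4 × 0.42790^0 = 1 × 0.10712425 × 1.0000 = 0.107124
Relative intensity = 0.107124 / 0.359567 × 100 = 29.79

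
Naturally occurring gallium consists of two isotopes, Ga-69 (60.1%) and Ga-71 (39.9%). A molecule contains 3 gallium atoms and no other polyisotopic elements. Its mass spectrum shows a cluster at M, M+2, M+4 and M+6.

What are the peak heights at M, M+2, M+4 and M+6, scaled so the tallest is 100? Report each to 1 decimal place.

Each Ga atom is independently Ga-69 (p = 0.601) or Ga-71 (q = 0.399); the cluster is the binomial expansion (p + q)^3.
P(M) = 0.601^3 = 0.217082
P(M+2) = 3 × 0.601^2 × 0.399^1 = 0.432358
P(M+4) = 3 × 0.601^1 × 0.399^2 = 0.287039
P(M+6) = 0.399^3 = 0.063521
The M+2 peak is largest (0.432358); scaling to 100 gives 50.2 : 100.0 : 66.4 : 14.7.

50.2 : 100.0 : 66.4 : 14.7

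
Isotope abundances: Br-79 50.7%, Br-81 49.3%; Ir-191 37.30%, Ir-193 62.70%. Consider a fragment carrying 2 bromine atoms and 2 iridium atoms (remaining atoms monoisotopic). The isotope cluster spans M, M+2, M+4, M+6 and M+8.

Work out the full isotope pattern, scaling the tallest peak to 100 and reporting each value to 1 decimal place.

Bromine pattern (n=2): 0.257049 : 0.499902 : 0.243049
Iridium pattern (n=2): 0.139129 : 0.467742 : 0.393129
Convolve the two distributions (both contribute in 2-u steps):
  M: 0.257049×0.139129 = 0.035763
  M+2: 0.257049×0.467742 + 0.499902×0.139129 = 0.189783
  M+4: 0.257049×0.393129 + 0.499902×0.467742 + 0.243049×0.139129 = 0.368694
  M+6: 0.499902×0.393129 + 0.243049×0.467742 = 0.310210
  M+8: 0.243049×0.393129 = 0.095550
Scale to base peak (0.368694) = 100: 9.7 : 51.5 : 100.0 : 84.1 : 25.9

9.7 : 51.5 : 100.0 : 84.1 : 25.9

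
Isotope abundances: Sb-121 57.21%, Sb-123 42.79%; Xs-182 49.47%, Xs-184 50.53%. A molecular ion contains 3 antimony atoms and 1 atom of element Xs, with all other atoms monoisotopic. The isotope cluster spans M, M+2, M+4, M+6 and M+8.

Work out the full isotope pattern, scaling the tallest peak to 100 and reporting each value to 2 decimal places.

Antimony pattern (n=3): 0.18724742 : 0.42015297 : 0.3142518 : 0.07834781
Element Xs pattern (n=1): 0.4947 : 0.5053
Convolve the two distributions (both contribute in 2-u steps):
  M: 0.18724742×0.4947 = 0.092631
  M+2: 0.18724742×0.5053 + 0.42015297×0.4947 = 0.302466
  M+4: 0.42015297×0.5053 + 0.3142518×0.4947 = 0.367764
  M+6: 0.3142518×0.5053 + 0.07834781×0.4947 = 0.197550
  M+8: 0.07834781×0.5053 = 0.039589
Scale to base peak (0.367764) = 100: 25.19 : 82.24 : 100.00 : 53.72 : 10.76

25.19 : 82.24 : 100.00 : 53.72 : 10.76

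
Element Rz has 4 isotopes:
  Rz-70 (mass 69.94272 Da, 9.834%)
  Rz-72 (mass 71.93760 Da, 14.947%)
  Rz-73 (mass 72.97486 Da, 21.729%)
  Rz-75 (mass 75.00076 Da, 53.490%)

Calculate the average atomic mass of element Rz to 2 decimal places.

73.61 Da

Ar = Σ fᵢ·mᵢ = 0.09834 × 69.94272 + 0.14947 × 71.93760 + 0.21729 × 72.97486 + 0.53490 × 75.00076
= 6.878167 + 10.752513 + 15.856707 + 40.117907 = 73.605294 Da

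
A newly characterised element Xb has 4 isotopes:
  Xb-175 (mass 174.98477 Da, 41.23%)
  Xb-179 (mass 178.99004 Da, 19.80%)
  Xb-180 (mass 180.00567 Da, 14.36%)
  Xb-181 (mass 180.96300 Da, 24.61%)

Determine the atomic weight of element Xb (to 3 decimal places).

Ar = Σ fᵢ·mᵢ = 0.4123 × 174.98477 + 0.1980 × 178.99004 + 0.1436 × 180.00567 + 0.2461 × 180.96300
= 72.146221 + 35.440028 + 25.848814 + 44.534994 = 177.970057 Da

177.970 Da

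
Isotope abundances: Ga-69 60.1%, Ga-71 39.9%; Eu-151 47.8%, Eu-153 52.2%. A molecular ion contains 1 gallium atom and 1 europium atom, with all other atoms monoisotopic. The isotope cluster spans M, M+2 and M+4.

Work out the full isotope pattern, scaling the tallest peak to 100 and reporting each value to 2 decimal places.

Gallium pattern (n=1): 0.6010 : 0.3990
Europium pattern (n=1): 0.4780 : 0.5220
Convolve the two distributions (both contribute in 2-u steps):
  M: 0.6010×0.4780 = 0.287278
  M+2: 0.6010×0.5220 + 0.3990×0.4780 = 0.504444
  M+4: 0.3990×0.5220 = 0.208278
Scale to base peak (0.504444) = 100: 56.95 : 100.00 : 41.29

56.95 : 100.00 : 41.29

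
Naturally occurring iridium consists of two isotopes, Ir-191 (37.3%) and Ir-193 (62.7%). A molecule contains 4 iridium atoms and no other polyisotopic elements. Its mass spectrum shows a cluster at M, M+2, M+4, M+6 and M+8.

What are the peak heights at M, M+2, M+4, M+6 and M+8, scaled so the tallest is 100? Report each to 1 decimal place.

The 4 Ir atoms are independent, so intensities follow the terms of (0.373 + 0.627)^4.
P(M) = 0.373^4 = 0.019357
P(M+2) = 4 × 0.373^3 × 0.627^1 = 0.130153
P(M+4) = 6 × 0.373^2 × 0.627^2 = 0.328174
P(M+6) = 4 × 0.373^1 × 0.627^3 = 0.367766
P(M+8) = 0.627^4 = 0.154550
The M+6 peak is largest (0.367766); scaling to 100 gives 5.3 : 35.4 : 89.2 : 100.0 : 42.0.

5.3 : 35.4 : 89.2 : 100.0 : 42.0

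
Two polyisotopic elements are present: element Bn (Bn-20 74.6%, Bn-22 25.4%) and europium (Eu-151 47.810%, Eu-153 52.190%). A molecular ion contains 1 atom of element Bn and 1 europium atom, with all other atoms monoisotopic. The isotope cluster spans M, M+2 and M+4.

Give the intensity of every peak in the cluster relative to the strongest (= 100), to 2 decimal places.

69.83 : 100.00 : 25.95

Element Bn pattern (n=1): 0.7460 : 0.2540
Europium pattern (n=1): 0.4781 : 0.5219
Convolve the two distributions (both contribute in 2-u steps):
  M: 0.7460×0.4781 = 0.356663
  M+2: 0.7460×0.5219 + 0.2540×0.4781 = 0.510775
  M+4: 0.2540×0.5219 = 0.132563
Scale to base peak (0.510775) = 100: 69.83 : 100.00 : 25.95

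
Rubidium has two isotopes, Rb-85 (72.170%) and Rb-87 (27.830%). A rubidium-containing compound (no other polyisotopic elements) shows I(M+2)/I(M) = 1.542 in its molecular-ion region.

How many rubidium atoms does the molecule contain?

With n Rb atoms, P(M+2)/P(M) = C(n,1)·p^(n−1)q / p^n = n·q/p = n · 0.27830/0.72170.
n = 1.542 × 0.72170/0.27830 = 4.00 ≈ 4

4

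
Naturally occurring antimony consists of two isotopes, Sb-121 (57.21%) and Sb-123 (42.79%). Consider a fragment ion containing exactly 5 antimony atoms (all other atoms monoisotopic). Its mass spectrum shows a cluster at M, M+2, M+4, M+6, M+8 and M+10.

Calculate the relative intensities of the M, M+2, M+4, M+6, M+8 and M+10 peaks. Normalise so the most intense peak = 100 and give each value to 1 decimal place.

17.9 : 66.8 : 100.0 : 74.8 : 28.0 : 4.2

Expanding (0.5721 + 0.4279)^5:
P(M) = 0.5721^5 = 0.061286
P(M+2) = 5 × 0.5721^4 × 0.4279^1 = 0.229192
P(M+4) = 10 × 0.5721^3 × 0.4279^2 = 0.342847
P(M+6) = 10 × 0.5721^2 × 0.4279^3 = 0.256431
P(M+8) = 5 × 0.5721^1 × 0.4279^4 = 0.095898
P(M+10) = 0.4279^5 = 0.014345
The M+4 peak is largest (0.342847); scaling to 100 gives 17.9 : 66.8 : 100.0 : 74.8 : 28.0 : 4.2.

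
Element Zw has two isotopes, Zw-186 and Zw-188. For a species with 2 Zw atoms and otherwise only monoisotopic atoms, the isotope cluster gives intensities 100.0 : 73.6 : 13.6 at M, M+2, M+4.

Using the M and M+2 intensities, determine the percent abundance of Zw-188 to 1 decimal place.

If p is the fraction of Zw that is Zw-186, then I(M+2)/I(M) = [C(2,1)·p^1·(1−p)] / p^2 = 2·(1−p)/p = 73.6/100.0 = 0.7360
(1−p)/p = 0.7360/2 = 0.3680  ⇒  p = 1/(1 + 0.3680) = 0.7310
Zw-186: 73.1%, Zw-188: 26.9%.

26.9%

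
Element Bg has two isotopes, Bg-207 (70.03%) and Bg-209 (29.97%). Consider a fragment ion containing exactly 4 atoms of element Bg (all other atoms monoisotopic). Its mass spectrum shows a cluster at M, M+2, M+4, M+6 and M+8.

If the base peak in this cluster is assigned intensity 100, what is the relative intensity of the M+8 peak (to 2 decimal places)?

1.96

Binomial terms of (0.7003 + 0.2997)^4: M 0.2405, M+2 0.4117, M+4 0.2643, M+6 0.0754, M+8 0.0081 → M+2 is the base peak.
P(M+2) = C(4,1) × 0.7003^3 × 0.2997^1 = 4 × 0.34344119 × 0.2997 = 0.411717 (base)
P(M+8) = C(4,4) × 0.7003^0 × 0.2997^4 = 1 × 1.0000 × 0.00806765 = 0.008068
Relative intensity = 0.008068 / 0.411717 × 100 = 1.96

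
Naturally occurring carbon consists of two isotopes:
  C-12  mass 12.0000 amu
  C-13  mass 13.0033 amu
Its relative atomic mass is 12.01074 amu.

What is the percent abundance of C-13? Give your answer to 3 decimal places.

Writing the weighted mean with unknown fraction x of C-12:
12.0000·x + 13.0033·(1 − x) = 12.01074
(12.0000 − 13.0033)·x = 12.01074 − 13.0033
x = -0.99256 / -1.0033 = 0.98930 → 98.930% C-12, 1.070% C-13.

1.070%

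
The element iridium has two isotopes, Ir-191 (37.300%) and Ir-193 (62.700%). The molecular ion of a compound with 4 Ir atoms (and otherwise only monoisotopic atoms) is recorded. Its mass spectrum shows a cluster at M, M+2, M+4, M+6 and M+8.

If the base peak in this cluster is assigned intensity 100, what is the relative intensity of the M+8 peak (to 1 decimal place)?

42.0

(0.37300 + 0.62700)^4 gives M 0.0194, M+2 0.1302, M+4 0.3282, M+6 0.3678, M+8 0.1546; the largest is M+6.
P(M+6) = C(4,3) × 0.37300^1 × 0.62700^3 = 4 × 0.3730 × 0.24649188 = 0.367766 (base)
P(M+8) = C(4,4) × 0.37300^0 × 0.62700^4 = 1 × 1.0000 × 0.15455041 = 0.154550
Relative intensity = 0.154550 / 0.367766 × 100 = 42.0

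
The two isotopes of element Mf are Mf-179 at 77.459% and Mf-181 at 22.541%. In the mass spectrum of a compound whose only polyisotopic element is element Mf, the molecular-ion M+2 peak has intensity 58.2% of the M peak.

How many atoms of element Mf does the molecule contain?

2

For n independent Mf atoms, I(M+2)/I(M) = n · (abundance Mf-181) / (abundance Mf-179) = n · 0.22541/0.77459.
n = 0.582 × 0.77459/0.22541 = 2.00 ≈ 2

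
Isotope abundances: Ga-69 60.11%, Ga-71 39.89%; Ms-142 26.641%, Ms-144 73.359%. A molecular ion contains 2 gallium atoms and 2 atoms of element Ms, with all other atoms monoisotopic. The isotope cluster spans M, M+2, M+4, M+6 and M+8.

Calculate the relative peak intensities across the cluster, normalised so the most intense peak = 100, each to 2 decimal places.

6.52 : 44.58 : 100.00 : 81.46 : 21.78

Gallium pattern (n=2): 0.36132121 : 0.47955758 : 0.15912121
Element Ms pattern (n=2): 0.07097429 : 0.39087142 : 0.53815429
Convolve the two distributions (both contribute in 2-u steps):
  M: 0.36132121×0.07097429 = 0.025645
  M+2: 0.36132121×0.39087142 + 0.47955758×0.07097429 = 0.175266
  M+4: 0.36132121×0.53815429 + 0.47955758×0.39087142 + 0.15912121×0.07097429 = 0.393185
  M+6: 0.47955758×0.53815429 + 0.15912121×0.39087142 = 0.320272
  M+8: 0.15912121×0.53815429 = 0.085632
Scale to base peak (0.393185) = 100: 6.52 : 44.58 : 100.00 : 81.46 : 21.78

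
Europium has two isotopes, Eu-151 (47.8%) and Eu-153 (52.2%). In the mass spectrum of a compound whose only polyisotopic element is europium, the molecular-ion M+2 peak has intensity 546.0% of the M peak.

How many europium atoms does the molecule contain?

5

The M+2/M ratio from n Eu atoms is n · q/p = n · 0.522/0.478.
n = 5.460 × 0.478/0.522 = 5.00 ≈ 5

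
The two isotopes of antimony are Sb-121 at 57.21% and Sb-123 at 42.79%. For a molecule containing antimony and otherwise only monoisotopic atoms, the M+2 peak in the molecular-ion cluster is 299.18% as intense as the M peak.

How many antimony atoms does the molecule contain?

4

For n independent Sb atoms, I(M+2)/I(M) = n · (abundance Sb-123) / (abundance Sb-121) = n · 0.4279/0.5721.
n = 2.9918 × 0.5721/0.4279 = 4.00 ≈ 4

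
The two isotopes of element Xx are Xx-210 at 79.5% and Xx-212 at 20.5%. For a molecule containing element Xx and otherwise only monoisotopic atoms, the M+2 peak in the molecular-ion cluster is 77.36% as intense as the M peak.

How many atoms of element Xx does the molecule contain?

With n Xx atoms, P(M+2)/P(M) = C(n,1)·p^(n−1)q / p^n = n·q/p = n · 0.205/0.795.
n = 0.7736 × 0.795/0.205 = 3.00 ≈ 3

3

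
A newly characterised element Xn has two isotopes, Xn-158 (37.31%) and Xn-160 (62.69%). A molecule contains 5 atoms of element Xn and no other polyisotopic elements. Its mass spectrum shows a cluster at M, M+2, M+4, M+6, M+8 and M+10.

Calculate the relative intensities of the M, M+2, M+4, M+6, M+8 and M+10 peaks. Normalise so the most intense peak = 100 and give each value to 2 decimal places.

2.11 : 17.71 : 59.52 : 100.00 : 84.01 : 28.23

The 5 Xn atoms are independent, so intensities follow the terms of (0.3731 + 0.6269)^5.
P(M) = 0.3731^5 = 0.007230
P(M+2) = 5 × 0.3731^4 × 0.6269^1 = 0.060739
P(M+4) = 10 × 0.3731^3 × 0.6269^2 = 0.204114
P(M+6) = 10 × 0.3731^2 × 0.6269^3 = 0.342961
P(M+8) = 5 × 0.3731^1 × 0.6269^4 = 0.288130
P(M+10) = 0.6269^5 = 0.096826
The M+6 peak is largest (0.342961); scaling to 100 gives 2.11 : 17.71 : 59.52 : 100.00 : 84.01 : 28.23.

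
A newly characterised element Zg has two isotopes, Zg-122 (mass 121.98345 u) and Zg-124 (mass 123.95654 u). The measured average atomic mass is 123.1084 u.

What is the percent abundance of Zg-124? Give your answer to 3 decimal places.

With x = fraction of Zg-122 (so Zg-124 is 1 − x):
121.98345·x + 123.95654·(1 − x) = 123.1084
(121.98345 − 123.95654)·x = 123.1084 − 123.95654
x = -0.84814 / -1.97309 = 0.42985 → 42.985% Zg-122, 57.015% Zg-124.

57.015%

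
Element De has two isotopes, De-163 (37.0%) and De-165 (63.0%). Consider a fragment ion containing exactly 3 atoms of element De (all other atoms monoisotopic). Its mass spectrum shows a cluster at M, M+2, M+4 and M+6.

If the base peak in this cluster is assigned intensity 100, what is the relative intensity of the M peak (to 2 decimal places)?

11.50

Binomial terms of (0.370 + 0.630)^3: M 0.0507, M+2 0.2587, M+4 0.4406, M+6 0.2500 → M+4 is the base peak.
P(M+4) = C(3,2) × 0.370^1 × 0.630^2 = 3 × 0.3700 × 0.3969 = 0.440559 (base)
P(M) = C(3,0) × 0.370^3 × 0.630^0 = 1 × 0.050653 × 1.0000 = 0.050653
Relative intensity = 0.050653 / 0.440559 × 100 = 11.50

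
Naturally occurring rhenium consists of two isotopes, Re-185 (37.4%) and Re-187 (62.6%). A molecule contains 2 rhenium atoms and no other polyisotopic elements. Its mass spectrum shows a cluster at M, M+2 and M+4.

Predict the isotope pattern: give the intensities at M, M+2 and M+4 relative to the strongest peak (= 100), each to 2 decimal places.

Each Re atom is independently Re-185 (p = 0.374) or Re-187 (q = 0.626); the cluster is the binomial expansion (p + q)^2.
P(M) = 0.374^2 = 0.139876
P(M+2) = 2 × 0.374^1 × 0.626^1 = 0.468248
P(M+4) = 0.626^2 = 0.391876
The M+2 peak is largest (0.468248); scaling to 100 gives 29.87 : 100.00 : 83.69.

29.87 : 100.00 : 83.69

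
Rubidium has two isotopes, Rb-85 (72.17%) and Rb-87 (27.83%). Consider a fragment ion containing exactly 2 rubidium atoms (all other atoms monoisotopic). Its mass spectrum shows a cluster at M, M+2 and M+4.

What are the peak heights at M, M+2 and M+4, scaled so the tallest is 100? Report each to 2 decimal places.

100.00 : 77.12 : 14.87

Each Rb atom is independently Rb-85 (p = 0.7217) or Rb-87 (q = 0.2783); the cluster is the binomial expansion (p + q)^2.
P(M) = 0.7217^2 = 0.520851
P(M+2) = 2 × 0.7217^1 × 0.2783^1 = 0.401698
P(M+4) = 0.2783^2 = 0.077451
The M peak is largest (0.520851); scaling to 100 gives 100.00 : 77.12 : 14.87.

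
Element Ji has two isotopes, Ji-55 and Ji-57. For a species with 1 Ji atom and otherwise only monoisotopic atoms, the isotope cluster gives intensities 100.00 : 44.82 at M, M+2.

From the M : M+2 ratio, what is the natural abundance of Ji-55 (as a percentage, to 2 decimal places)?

Let p = fractional abundance of Ji-55. I(M+2)/I(M) = [C(1,1)·p^0·(1−p)] / p^1 = 1·(1−p)/p = 44.82/100.00 = 0.4482
(1−p)/p = 0.4482/1 = 0.4482  ⇒  p = 1/(1 + 0.4482) = 0.6905
Ji-55: 69.05%, Ji-57: 30.95%.

69.05%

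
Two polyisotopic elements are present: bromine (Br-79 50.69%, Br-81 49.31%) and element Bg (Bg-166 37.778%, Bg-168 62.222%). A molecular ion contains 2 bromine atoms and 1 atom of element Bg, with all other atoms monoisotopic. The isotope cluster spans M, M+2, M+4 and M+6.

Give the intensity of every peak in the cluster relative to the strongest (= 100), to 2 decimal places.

24.09 : 86.55 : 100.00 : 37.55

Bromine pattern (n=2): 0.25694761 : 0.49990478 : 0.24314761
Element Bg pattern (n=1): 0.37778 : 0.62222
Convolve the two distributions (both contribute in 2-u steps):
  M: 0.25694761×0.37778 = 0.097070
  M+2: 0.25694761×0.62222 + 0.49990478×0.37778 = 0.348732
  M+4: 0.49990478×0.62222 + 0.24314761×0.37778 = 0.402907
  M+6: 0.24314761×0.62222 = 0.151291
Scale to base peak (0.402907) = 100: 24.09 : 86.55 : 100.00 : 37.55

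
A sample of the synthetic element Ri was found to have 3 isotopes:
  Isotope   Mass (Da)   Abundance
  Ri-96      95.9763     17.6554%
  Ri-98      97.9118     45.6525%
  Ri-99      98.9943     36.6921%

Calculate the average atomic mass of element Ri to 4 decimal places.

Ar = Σ fᵢ·mᵢ = 0.176554 × 95.9763 + 0.456525 × 97.9118 + 0.366921 × 98.9943
= 16.94500 + 44.69918 + 36.32309 = 97.96727 Da

97.9673 Da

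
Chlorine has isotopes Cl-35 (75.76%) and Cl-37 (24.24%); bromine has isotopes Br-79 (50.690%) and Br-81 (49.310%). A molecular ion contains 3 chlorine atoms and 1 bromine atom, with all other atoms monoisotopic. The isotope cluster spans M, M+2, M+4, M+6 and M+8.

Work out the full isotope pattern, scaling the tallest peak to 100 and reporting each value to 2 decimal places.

Chlorine pattern (n=3): 0.4348304 : 0.41738208 : 0.13354464 : 0.01424288
Bromine pattern (n=1): 0.5069 : 0.4931
Convolve the two distributions (both contribute in 2-u steps):
  M: 0.4348304×0.5069 = 0.220416
  M+2: 0.4348304×0.4931 + 0.41738208×0.5069 = 0.425986
  M+4: 0.41738208×0.4931 + 0.13354464×0.5069 = 0.273505
  M+6: 0.13354464×0.4931 + 0.01424288×0.5069 = 0.073071
  M+8: 0.01424288×0.4931 = 0.007023
Scale to base peak (0.425986) = 100: 51.74 : 100.00 : 64.21 : 17.15 : 1.65

51.74 : 100.00 : 64.21 : 17.15 : 1.65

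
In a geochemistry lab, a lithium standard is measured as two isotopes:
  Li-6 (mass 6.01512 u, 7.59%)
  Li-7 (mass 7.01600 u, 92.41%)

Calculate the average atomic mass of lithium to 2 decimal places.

Weight each isotope mass by its fractional abundance: 0.0759 × 6.01512 + 0.9241 × 7.01600
= 0.456548 + 6.483486 = 6.940034 u

6.94 u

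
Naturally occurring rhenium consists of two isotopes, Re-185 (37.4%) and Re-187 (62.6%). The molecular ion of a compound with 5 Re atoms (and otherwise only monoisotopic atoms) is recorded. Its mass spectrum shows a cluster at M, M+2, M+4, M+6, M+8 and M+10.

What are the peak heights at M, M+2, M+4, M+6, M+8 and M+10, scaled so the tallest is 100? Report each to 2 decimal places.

2.13 : 17.85 : 59.74 : 100.00 : 83.69 : 28.02

The 5 Re atoms are independent, so intensities follow the terms of (0.374 + 0.626)^5.
P(M) = 0.374^5 = 0.007317
P(M+2) = 5 × 0.374^4 × 0.626^1 = 0.061239
P(M+4) = 10 × 0.374^3 × 0.626^2 = 0.205005
P(M+6) = 10 × 0.374^2 × 0.626^3 = 0.343136
P(M+8) = 5 × 0.374^1 × 0.626^4 = 0.287170
P(M+10) = 0.626^5 = 0.096133
The M+6 peak is largest (0.343136); scaling to 100 gives 2.13 : 17.85 : 59.74 : 100.00 : 83.69 : 28.02.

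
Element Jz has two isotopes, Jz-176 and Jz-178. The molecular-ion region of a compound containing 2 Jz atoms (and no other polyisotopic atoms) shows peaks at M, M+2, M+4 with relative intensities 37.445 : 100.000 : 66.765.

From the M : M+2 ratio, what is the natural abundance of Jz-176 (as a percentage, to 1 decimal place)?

Write p for the Jz-176 fraction. I(M+2)/I(M) = [C(2,1)·p^1·(1−p)] / p^2 = 2·(1−p)/p = 100.000/37.445 = 2.6706
(1−p)/p = 2.6706/2 = 1.3353  ⇒  p = 1/(1 + 1.3353) = 0.4282
Jz-176: 42.8%, Jz-178: 57.2%.

42.8%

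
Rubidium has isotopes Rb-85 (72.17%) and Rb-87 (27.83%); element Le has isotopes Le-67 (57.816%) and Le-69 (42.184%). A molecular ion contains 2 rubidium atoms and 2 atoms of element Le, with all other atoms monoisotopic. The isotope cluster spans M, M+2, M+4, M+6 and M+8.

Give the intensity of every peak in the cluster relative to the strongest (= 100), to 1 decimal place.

44.8 : 100.0 : 81.0 : 28.1 : 3.5

Rubidium pattern (n=2): 0.52085089 : 0.40169822 : 0.07745089
Element Le pattern (n=2): 0.33426899 : 0.48778203 : 0.17794899
Convolve the two distributions (both contribute in 2-u steps):
  M: 0.52085089×0.33426899 = 0.174104
  M+2: 0.52085089×0.48778203 + 0.40169822×0.33426899 = 0.388337
  M+4: 0.52085089×0.17794899 + 0.40169822×0.48778203 + 0.07745089×0.33426899 = 0.314515
  M+6: 0.40169822×0.17794899 + 0.07745089×0.48778203 = 0.109261
  M+8: 0.07745089×0.17794899 = 0.013782
Scale to base peak (0.388337) = 100: 44.8 : 100.0 : 81.0 : 28.1 : 3.5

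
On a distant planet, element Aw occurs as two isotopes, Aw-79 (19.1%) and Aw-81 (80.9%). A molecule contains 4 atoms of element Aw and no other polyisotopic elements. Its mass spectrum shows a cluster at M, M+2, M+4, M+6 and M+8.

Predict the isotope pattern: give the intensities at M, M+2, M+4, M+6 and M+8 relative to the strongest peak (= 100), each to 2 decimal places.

Each Aw atom is independently Aw-79 (p = 0.191) or Aw-81 (q = 0.809); the cluster is the binomial expansion (p + q)^4.
P(M) = 0.191^4 = 0.001331
P(M+2) = 4 × 0.191^3 × 0.809^1 = 0.022548
P(M+4) = 6 × 0.191^2 × 0.809^2 = 0.143257
P(M+6) = 4 × 0.191^1 × 0.809^3 = 0.404519
P(M+8) = 0.809^4 = 0.428345
The M+8 peak is largest (0.428345); scaling to 100 gives 0.31 : 5.26 : 33.44 : 94.44 : 100.00.

0.31 : 5.26 : 33.44 : 94.44 : 100.00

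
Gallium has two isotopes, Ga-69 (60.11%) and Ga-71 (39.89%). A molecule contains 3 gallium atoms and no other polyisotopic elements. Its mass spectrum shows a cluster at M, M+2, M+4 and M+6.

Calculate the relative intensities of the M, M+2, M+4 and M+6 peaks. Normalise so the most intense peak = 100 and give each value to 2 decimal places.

Expanding (0.6011 + 0.3989)^3:
P(M) = 0.6011^3 = 0.217190
P(M+2) = 3 × 0.6011^2 × 0.3989^1 = 0.432393
P(M+4) = 3 × 0.6011^1 × 0.3989^2 = 0.286943
P(M+6) = 0.3989^3 = 0.063473
The M+2 peak is largest (0.432393); scaling to 100 gives 50.23 : 100.00 : 66.36 : 14.68.

50.23 : 100.00 : 66.36 : 14.68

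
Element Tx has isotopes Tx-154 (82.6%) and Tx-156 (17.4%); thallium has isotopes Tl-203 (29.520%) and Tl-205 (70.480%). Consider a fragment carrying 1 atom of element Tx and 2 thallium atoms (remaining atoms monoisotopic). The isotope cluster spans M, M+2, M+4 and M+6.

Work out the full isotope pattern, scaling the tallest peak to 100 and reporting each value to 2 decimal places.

14.91 : 74.34 : 100.00 : 17.91

Element Tx pattern (n=1): 0.8260 : 0.1740
Thallium pattern (n=2): 0.08714304 : 0.41611392 : 0.49674304
Convolve the two distributions (both contribute in 2-u steps):
  M: 0.8260×0.08714304 = 0.071980
  M+2: 0.8260×0.41611392 + 0.1740×0.08714304 = 0.358873
  M+4: 0.8260×0.49674304 + 0.1740×0.41611392 = 0.482714
  M+6: 0.1740×0.49674304 = 0.086433
Scale to base peak (0.482714) = 100: 14.91 : 74.34 : 100.00 : 17.91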